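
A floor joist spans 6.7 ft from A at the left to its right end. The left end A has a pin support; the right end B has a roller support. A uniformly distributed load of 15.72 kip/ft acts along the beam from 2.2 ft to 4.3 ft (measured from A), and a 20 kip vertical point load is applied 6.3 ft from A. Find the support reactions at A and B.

A_x = 0, A_y = 18.19 kip, B_y = 34.82 kip

Resultant of the distributed load: 15.72 × 2.1 = 33.012 kip at 3.25 ft from A.
Moments about A: B_y·6.7 − (15.72·2.1)·3.25 − 20·6.3 = 0 → B_y = 233.289/6.7 = 34.8193 ≈ 34.82 kip.
ΣF_y = 0: A_y + 34.8193 − 15.72·2.1 − 20 = 0 → A_y = 18.19 kip.
ΣF_x = 0: no horizontal applied forces, so A_x = 0.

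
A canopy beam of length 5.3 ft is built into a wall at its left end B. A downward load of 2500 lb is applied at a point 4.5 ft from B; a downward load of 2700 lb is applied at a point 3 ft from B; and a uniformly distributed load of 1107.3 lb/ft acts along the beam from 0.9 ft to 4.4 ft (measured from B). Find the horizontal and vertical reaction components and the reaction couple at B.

B_x = 0, B_y = 9076 lb, M_B = 29620 lb·ft

Resultant of the distributed load: 1107.3 × 3.5 = 3875.55 lb at 2.65 ft from B.
ΣF_x = 0: B_x = 0.
ΣF_y = 0: B_y − 2500 − 2700 − 1107.3·3.5 = 0 → B_y = 9076 lb.
ΣM about B: M_B − 2500·4.5 − 2700·3 − (1107.3·3.5)·2.65 = 0 → M_B = 29620 lb·ft.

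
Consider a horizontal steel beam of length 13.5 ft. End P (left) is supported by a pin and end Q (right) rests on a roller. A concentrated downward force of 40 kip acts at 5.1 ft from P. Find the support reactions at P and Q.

Moments about P: Q_y·13.5 − 40·5.1 = 0 → Q_y = 204/13.5 = 15.1111 ≈ 15.11 kip.
ΣF_y = 0: P_y + 15.1111 − 40 = 0 → P_y = 24.89 kip.
ΣF_x = 0: no horizontal applied forces, so P_x = 0.

P_x = 0, P_y = 24.89 kip, Q_y = 15.11 kip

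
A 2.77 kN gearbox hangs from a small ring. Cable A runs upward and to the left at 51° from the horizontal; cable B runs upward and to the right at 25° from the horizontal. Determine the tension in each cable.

ΣF_x = 0: −T_A·cos51° + T_B·cos25° = 0 → T_B = 0.694378·T_A.
ΣF_y = 0: T_A·sin51° + T_B·sin25° = 2.77.
Substitute: T_A·(0.777146 + 0.694378·0.422618) = 2.77 → T_A = 2.58733 ≈ 2.587 kN.
Then T_B = 0.694378 × 2.58733 = 1.797 kN.

T_A = 2.587 kN, T_B = 1.797 kN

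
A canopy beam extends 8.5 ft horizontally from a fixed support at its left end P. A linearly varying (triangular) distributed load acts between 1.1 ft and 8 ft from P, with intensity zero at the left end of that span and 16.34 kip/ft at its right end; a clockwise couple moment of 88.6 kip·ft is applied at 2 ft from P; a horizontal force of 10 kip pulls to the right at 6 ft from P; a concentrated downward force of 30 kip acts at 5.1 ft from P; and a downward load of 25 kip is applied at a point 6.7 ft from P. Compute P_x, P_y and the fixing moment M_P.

Resultant of the triangular load: ½ × 16.34 × 6.9 = 56.373 kip, acting at 5.7 ft from P (one-third of the span from the peak).
ΣF_x = 0: P_x + 10 = 0 → P_x = -10.00 kip.
ΣF_y = 0: P_y − ½·16.34·6.9 − 30 − 25 = 0 → P_y = 111.4 kip.
ΣM about P: M_P − (½·16.34·6.9)·5.7 − 88.6 − 30·5.1 − 25·6.7 = 0 → M_P = 730.4 kip·ft.

P_x = -10.00 kip, P_y = 111.4 kip, M_P = 730.4 kip·ft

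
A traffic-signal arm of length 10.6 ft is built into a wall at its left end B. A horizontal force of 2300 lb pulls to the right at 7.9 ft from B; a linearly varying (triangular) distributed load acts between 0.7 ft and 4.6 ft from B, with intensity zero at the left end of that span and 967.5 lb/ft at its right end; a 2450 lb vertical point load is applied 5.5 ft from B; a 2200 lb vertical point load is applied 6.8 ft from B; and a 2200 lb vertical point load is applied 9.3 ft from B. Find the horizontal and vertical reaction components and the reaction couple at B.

B_x = -2300 lb, B_y = 8737 lb, M_B = 55120 lb·ft

Resultant of the triangular load: ½ × 967.5 × 3.9 = 1886.625 lb, acting at 3.3 ft from B (one-third of the span from the peak).
ΣF_x = 0: B_x + 2300 = 0 → B_x = -2300 lb.
ΣF_y = 0: B_y − ½·967.5·3.9 − 2450 − 2200 − 2200 = 0 → B_y = 8737 lb.
ΣM about B: M_B − (½·967.5·3.9)·3.3 − 2450·5.5 − 2200·6.8 − 2200·9.3 = 0 → M_B = 55120 lb·ft.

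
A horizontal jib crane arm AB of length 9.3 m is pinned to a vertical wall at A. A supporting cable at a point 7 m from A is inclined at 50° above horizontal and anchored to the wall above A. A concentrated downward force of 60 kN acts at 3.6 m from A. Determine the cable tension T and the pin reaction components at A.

T = 40.28 kN, A_x = 25.89 kN, A_y = 29.14 kN

ΣM about A: T·sin50°·7 − 60·3.6 = 0 → T = 216/(7·0.766044) = 40.2812 ≈ 40.28 kN.
ΣF_x = 0: A_x − T·cos50° = 0 → A_x = 40.2812 × 0.642788 = 25.89 kN.
ΣF_y = 0: A_y + T·sin50° − 60 = 0 → A_y = 60 − 40.2812 × 0.766044 = 29.14 kN.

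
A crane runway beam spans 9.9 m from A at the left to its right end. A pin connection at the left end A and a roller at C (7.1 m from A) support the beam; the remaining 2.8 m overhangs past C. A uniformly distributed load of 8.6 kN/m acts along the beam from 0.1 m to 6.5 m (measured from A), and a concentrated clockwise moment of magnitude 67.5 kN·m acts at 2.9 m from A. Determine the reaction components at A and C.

A_x = 0, A_y = 19.95 kN, C_y = 35.09 kN

Resultant of the distributed load: 8.6 × 6.4 = 55.04 kN at 3.3 m from A.
ΣM about A: C_y·7.1 − (8.6·6.4)·3.3 − 67.5 = 0 → C_y = 249.132/7.1 = 35.089 ≈ 35.09 kN.
ΣF_y = 0: A_y + 35.089 − 8.6·6.4 = 0 → A_y = 19.95 kN.
ΣF_x = 0: no horizontal applied forces, so A_x = 0.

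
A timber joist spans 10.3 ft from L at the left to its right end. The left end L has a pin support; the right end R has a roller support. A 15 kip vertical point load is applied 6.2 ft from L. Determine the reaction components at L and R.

Moments about L: R_y·10.3 − 15·6.2 = 0 → R_y = 93/10.3 = 9.02913 ≈ 9.029 kip.
ΣF_y = 0: L_y + 9.02913 − 15 = 0 → L_y = 5.971 kip.
ΣF_x = 0: no horizontal applied forces, so L_x = 0.

L_x = 0, L_y = 5.971 kip, R_y = 9.029 kip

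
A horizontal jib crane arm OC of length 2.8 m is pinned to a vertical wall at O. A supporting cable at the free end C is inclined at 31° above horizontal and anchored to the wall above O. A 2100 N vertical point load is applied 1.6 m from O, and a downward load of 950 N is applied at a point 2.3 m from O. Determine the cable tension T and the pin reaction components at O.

T = 3845 N, O_x = 3296 N, O_y = 1070 N

ΣM about O: T·sin31°·2.8 − 2100·1.6 − 950·2.3 = 0 → T = 5545/(2.8·0.515038) = 3845.07 ≈ 3845 N.
ΣF_x = 0: O_x − T·cos31° = 0 → O_x = 3845.07 × 0.857167 = 3296 N.
ΣF_y = 0: O_y + T·sin31° − 2100 − 950 = 0 → O_y = 3050 − 3845.07 × 0.515038 = 1070 N.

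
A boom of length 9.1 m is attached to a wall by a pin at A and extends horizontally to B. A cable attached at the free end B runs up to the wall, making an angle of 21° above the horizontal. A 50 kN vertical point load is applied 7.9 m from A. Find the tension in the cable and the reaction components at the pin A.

ΣM about A: T·sin21°·9.1 − 50·7.9 = 0 → T = 395/(9.1·0.358368) = 121.123 ≈ 121.1 kN.
ΣF_x = 0: A_x − T·cos21° = 0 → A_x = 121.123 × 0.93358 = 113.1 kN.
ΣF_y = 0: A_y + T·sin21° − 50 = 0 → A_y = 50 − 121.123 × 0.358368 = 6.593 kN.

T = 121.1 kN, A_x = 113.1 kN, A_y = 6.593 kN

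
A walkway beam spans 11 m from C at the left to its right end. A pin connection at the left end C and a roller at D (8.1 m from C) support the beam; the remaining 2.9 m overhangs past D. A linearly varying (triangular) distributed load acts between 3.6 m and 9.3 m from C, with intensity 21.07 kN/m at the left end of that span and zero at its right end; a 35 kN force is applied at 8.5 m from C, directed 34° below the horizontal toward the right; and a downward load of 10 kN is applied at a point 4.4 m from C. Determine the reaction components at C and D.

Resultant of the triangular load: ½ × 21.07 × 5.7 = 60.0495 kN, acting at 5.5 m from C (one-third of the span from the peak).
ΣM about C: D_y·8.1 − (½·21.07·5.7)·5.5 − 35·sin34°·8.5 − 10·4.4 = 0 → D_y = 540.632/8.1 = 66.7447 ≈ 66.74 kN.
ΣF_y = 0: C_y + 66.7447 − ½·21.07·5.7 − 35·sin34° − 10 = 0 → C_y = 22.88 kN.
ΣF_x = 0: C_x + 35·cos34° = 0 → C_x = -29.02 kN.

C_x = -29.02 kN, C_y = 22.88 kN, D_y = 66.74 kN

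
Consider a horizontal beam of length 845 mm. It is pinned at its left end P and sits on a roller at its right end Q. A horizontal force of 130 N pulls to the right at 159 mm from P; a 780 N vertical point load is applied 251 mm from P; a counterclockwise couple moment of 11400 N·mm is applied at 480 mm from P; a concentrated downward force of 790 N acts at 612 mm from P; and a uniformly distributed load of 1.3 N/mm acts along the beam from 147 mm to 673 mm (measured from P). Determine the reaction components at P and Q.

P_x = -130.0 N, P_y = 1132 N, Q_y = 1122 N

Resultant of the distributed load: 1.3 × 526 = 683.8 N at 410 mm from P.
Taking moments about P: Q_y·845 − 780·251 + 11400 − 790·612 − (1.3·526)·410 = 0 → Q_y = 948218/845 = 1122.15 ≈ 1122 N.
ΣF_y = 0: P_y + 1122.15 − 780 − 790 − 1.3·526 = 0 → P_y = 1132 N.
ΣF_x = 0: P_x + 130 = 0 → P_x = -130.0 N.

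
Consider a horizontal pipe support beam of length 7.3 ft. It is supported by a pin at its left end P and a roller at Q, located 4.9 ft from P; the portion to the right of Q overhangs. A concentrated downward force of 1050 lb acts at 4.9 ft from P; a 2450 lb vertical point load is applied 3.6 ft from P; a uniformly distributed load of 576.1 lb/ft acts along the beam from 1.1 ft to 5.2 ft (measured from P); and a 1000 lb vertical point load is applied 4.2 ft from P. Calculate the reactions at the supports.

P_x = 0, P_y = 1636 lb, Q_y = 5226 lb

Resultant of the distributed load: 576.1 × 4.1 = 2362.01 lb at 3.15 ft from P.
Moments about P: Q_y·4.9 − 1050·4.9 − 2450·3.6 − (576.1·4.1)·3.15 − 1000·4.2 = 0 → Q_y = 25605.3315/4.9 = 5225.58 ≈ 5226 lb.
ΣF_y = 0: P_y + 5225.58 − 1050 − 2450 − 576.1·4.1 − 1000 = 0 → P_y = 1636 lb.
ΣF_x = 0: no horizontal applied forces, so P_x = 0.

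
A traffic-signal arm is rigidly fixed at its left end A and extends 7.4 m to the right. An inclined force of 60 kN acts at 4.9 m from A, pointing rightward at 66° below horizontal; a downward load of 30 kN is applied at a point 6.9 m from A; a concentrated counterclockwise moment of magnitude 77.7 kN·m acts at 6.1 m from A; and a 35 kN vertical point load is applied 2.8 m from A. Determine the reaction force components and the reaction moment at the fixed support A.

ΣF_x = 0: A_x + 60·cos66° = 0 → A_x = -24.40 kN.
ΣF_y = 0: A_y − 60·sin66° − 30 − 35 = 0 → A_y = 119.8 kN.
ΣM about A: M_A − 60·sin66°·4.9 − 30·6.9 + 77.7 − 35·2.8 = 0 → M_A = 495.9 kN·m.

A_x = -24.40 kN, A_y = 119.8 kN, M_A = 495.9 kN·m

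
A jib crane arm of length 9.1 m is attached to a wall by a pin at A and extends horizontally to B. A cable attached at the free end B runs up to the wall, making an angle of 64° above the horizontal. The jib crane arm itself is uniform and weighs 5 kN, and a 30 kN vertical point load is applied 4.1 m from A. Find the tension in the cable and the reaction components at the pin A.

ΣM about A: T·sin64°·9.1 − 5·4.55 − 30·4.1 = 0 → T = 145.75/(9.1·0.898794) = 17.82 kN.
ΣF_x = 0: A_x − T·cos64° = 0 → A_x = 17.82 × 0.438371 = 7.812 kN.
ΣF_y = 0: A_y + T·sin64° − 5 − 30 = 0 → A_y = 35 − 17.82 × 0.898794 = 18.98 kN.

T = 17.82 kN, A_x = 7.812 kN, A_y = 18.98 kN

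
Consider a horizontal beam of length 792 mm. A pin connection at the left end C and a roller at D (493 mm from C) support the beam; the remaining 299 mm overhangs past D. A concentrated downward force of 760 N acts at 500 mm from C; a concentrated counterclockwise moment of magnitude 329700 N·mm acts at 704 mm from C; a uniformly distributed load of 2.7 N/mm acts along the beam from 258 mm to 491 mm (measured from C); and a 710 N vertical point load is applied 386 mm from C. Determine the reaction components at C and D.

Resultant of the distributed load: 2.7 × 233 = 629.1 N at 374.5 mm from C.
Moments about C: D_y·493 − 760·500 + 329700 − (2.7·233)·374.5 − 710·386 = 0 → D_y = 559957.95/493 = 1135.82 ≈ 1136 N.
ΣF_y = 0: C_y + 1135.82 − 760 − 2.7·233 − 710 = 0 → C_y = 963.3 N.
ΣF_x = 0: no horizontal applied forces, so C_x = 0.

C_x = 0, C_y = 963.3 N, D_y = 1136 N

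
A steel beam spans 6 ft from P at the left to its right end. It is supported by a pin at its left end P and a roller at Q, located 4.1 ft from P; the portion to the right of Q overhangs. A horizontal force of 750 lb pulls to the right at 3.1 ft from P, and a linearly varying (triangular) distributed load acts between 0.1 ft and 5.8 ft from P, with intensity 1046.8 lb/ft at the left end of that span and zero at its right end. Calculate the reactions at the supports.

P_x = -750.0 lb, P_y = 1528 lb, Q_y = 1455 lb

Resultant of the triangular load: ½ × 1046.8 × 5.7 = 2983.38 lb, acting at 2 ft from P (one-third of the span from the peak).
Taking moments about P: Q_y·4.1 − (½·1046.8·5.7)·2 = 0 → Q_y = 5966.76/4.1 = 1455.31 ≈ 1455 lb.
ΣF_y = 0: P_y + 1455.31 − ½·1046.8·5.7 = 0 → P_y = 1528 lb.
ΣF_x = 0: P_x + 750 = 0 → P_x = -750.0 lb.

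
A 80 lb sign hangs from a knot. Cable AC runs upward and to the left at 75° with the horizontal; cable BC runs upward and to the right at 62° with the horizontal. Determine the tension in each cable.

ΣF_x = 0: −T_AC·cos75° + T_BC·cos62° = 0 → T_BC = 0.551299·T_AC.
ΣF_y = 0: T_AC·sin75° + T_BC·sin62° = 80.
Substitute: T_AC·(0.965926 + 0.551299·0.882948) = 80 → T_AC = 55.0701 ≈ 55.07 lb.
Then T_BC = 0.551299 × 55.0701 = 30.36 lb.

T_AC = 55.07 lb, T_BC = 30.36 lb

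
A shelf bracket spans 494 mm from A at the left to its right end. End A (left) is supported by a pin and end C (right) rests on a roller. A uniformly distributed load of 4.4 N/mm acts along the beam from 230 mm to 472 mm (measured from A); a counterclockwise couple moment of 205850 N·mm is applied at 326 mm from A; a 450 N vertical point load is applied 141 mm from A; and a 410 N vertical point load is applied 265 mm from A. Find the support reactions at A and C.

Resultant of the distributed load: 4.4 × 242 = 1064.8 N at 351 mm from A.
Moments about A: C_y·494 − (4.4·242)·351 + 205850 − 450·141 − 410·265 = 0 → C_y = 339994.8/494 = 688.249 ≈ 688.2 N.
ΣF_y = 0: A_y + 688.249 − 4.4·242 − 450 − 410 = 0 → A_y = 1237 N.
ΣF_x = 0: no horizontal applied forces, so A_x = 0.

A_x = 0, A_y = 1237 N, C_y = 688.2 N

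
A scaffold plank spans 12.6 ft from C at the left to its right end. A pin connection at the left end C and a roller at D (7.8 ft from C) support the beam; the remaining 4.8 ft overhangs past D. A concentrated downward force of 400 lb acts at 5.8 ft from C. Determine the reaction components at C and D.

Taking moments about C: D_y·7.8 − 400·5.8 = 0 → D_y = 2320/7.8 = 297.436 ≈ 297.4 lb.
ΣF_y = 0: C_y + 297.436 − 400 = 0 → C_y = 102.6 lb.
ΣF_x = 0: no horizontal applied forces, so C_x = 0.

C_x = 0, C_y = 102.6 lb, D_y = 297.4 lb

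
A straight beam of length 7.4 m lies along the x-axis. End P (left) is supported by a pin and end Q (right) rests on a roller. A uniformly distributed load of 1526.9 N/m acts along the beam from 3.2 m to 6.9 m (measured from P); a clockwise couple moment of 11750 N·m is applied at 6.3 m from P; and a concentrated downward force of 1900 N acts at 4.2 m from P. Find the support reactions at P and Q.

P_x = 0, P_y = 1028 N, Q_y = 6522 N

Resultant of the distributed load: 1526.9 × 3.7 = 5649.53 N at 5.05 m from P.
ΣM about P: Q_y·7.4 − (1526.9·3.7)·5.05 − 11750 − 1900·4.2 = 0 → Q_y = 48260.1265/7.4 = 6521.64 ≈ 6522 N.
ΣF_y = 0: P_y + 6521.64 − 1526.9·3.7 − 1900 = 0 → P_y = 1028 N.
ΣF_x = 0: no horizontal applied forces, so P_x = 0.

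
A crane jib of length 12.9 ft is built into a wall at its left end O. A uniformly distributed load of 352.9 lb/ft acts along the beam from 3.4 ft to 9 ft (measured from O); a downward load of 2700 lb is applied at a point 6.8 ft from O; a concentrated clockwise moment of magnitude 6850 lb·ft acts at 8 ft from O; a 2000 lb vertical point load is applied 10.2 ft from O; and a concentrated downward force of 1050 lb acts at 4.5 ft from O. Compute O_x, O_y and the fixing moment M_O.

Resultant of the distributed load: 352.9 × 5.6 = 1976.24 lb at 6.2 ft from O.
ΣF_x = 0: O_x = 0.
ΣF_y = 0: O_y − 352.9·5.6 − 2700 − 2000 − 1050 = 0 → O_y = 7726 lb.
ΣM about O: M_O − (352.9·5.6)·6.2 − 2700·6.8 − 6850 − 2000·10.2 − 1050·4.5 = 0 → M_O = 62590 lb·ft.

O_x = 0, O_y = 7726 lb, M_O = 62590 lb·ft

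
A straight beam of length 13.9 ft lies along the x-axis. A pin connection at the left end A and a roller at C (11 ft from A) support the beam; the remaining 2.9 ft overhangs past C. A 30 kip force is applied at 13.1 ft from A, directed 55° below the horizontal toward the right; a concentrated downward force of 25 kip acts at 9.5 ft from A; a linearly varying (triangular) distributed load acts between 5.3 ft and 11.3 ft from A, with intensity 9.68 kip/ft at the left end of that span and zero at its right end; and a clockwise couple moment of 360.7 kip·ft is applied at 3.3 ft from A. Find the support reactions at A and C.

Resultant of the triangular load: ½ × 9.68 × 6 = 29.04 kip, acting at 7.3 ft from A (one-third of the span from the peak).
Moments about A: C_y·11 − 30·sin55°·13.1 − 25·9.5 − (½·9.68·6)·7.3 − 360.7 = 0 → C_y = 1132.12/11 = 102.92 ≈ 102.9 kip.
ΣF_y = 0: A_y + 102.92 − 30·sin55° − 25 − ½·9.68·6 = 0 → A_y = -24.31 kip.
ΣF_x = 0: A_x + 30·cos55° = 0 → A_x = -17.21 kip.

A_x = -17.21 kip, A_y = -24.31 kip, C_y = 102.9 kip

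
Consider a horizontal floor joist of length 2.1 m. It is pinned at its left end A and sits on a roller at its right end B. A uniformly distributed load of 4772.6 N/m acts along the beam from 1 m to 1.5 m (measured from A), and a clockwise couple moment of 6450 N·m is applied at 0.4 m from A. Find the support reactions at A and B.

A_x = 0, A_y = -2106 N, B_y = 4492 N

Resultant of the distributed load: 4772.6 × 0.5 = 2386.3 N at 1.25 m from A.
Taking moments about A: B_y·2.1 − (4772.6·0.5)·1.25 − 6450 = 0 → B_y = 9432.875/2.1 = 4491.85 ≈ 4492 N.
ΣF_y = 0: A_y + 4491.85 − 4772.6·0.5 = 0 → A_y = -2106 N.
ΣF_x = 0: no horizontal applied forces, so A_x = 0.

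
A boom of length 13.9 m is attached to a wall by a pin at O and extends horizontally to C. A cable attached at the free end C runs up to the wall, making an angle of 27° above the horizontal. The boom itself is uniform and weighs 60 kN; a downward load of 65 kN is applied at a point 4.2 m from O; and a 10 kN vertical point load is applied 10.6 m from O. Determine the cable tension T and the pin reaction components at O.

ΣM about O: T·sin27°·13.9 − 60·6.95 − 65·4.2 − 10·10.6 = 0 → T = 796/(13.9·0.45399) = 126.14 ≈ 126.1 kN.
ΣF_x = 0: O_x − T·cos27° = 0 → O_x = 126.14 × 0.891007 = 112.4 kN.
ΣF_y = 0: O_y + T·sin27° − 60 − 65 − 10 = 0 → O_y = 135 − 126.14 × 0.45399 = 77.73 kN.

T = 126.1 kN, O_x = 112.4 kN, O_y = 77.73 kN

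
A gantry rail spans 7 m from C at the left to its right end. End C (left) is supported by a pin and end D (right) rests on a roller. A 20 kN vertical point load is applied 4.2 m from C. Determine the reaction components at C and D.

C_x = 0, C_y = 8.000 kN, D_y = 12.00 kN

Moments about C: D_y·7 − 20·4.2 = 0 → D_y = 84/7 = 12.00 kN.
ΣF_y = 0: C_y + 12 − 20 = 0 → C_y = 8.000 kN.
ΣF_x = 0: no horizontal applied forces, so C_x = 0.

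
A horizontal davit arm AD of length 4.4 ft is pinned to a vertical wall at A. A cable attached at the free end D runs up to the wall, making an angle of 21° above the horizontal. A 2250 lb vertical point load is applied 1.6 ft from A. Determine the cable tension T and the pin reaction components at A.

T = 2283 lb, A_x = 2131 lb, A_y = 1432 lb

ΣM about A: T·sin21°·4.4 − 2250·1.6 = 0 → T = 3600/(4.4·0.358368) = 2283.08 ≈ 2283 lb.
ΣF_x = 0: A_x − T·cos21° = 0 → A_x = 2283.08 × 0.93358 = 2131 lb.
ΣF_y = 0: A_y + T·sin21° − 2250 = 0 → A_y = 2250 − 2283.08 × 0.358368 = 1432 lb.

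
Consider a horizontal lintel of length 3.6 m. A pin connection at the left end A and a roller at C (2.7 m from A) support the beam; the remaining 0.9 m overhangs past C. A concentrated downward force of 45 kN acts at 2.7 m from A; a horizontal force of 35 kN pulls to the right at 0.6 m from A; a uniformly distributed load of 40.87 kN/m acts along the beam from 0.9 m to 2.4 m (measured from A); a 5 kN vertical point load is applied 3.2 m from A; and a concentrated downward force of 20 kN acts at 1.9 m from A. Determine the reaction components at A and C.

A_x = -35.00 kN, A_y = 28.84 kN, C_y = 102.5 kN

Resultant of the distributed load: 40.87 × 1.5 = 61.305 kN at 1.65 m from A.
Moments about A: C_y·2.7 − 45·2.7 − (40.87·1.5)·1.65 − 5·3.2 − 20·1.9 = 0 → C_y = 276.65325/2.7 = 102.464 ≈ 102.5 kN.
ΣF_y = 0: A_y + 102.464 − 45 − 40.87·1.5 − 5 − 20 = 0 → A_y = 28.84 kN.
ΣF_x = 0: A_x + 35 = 0 → A_x = -35.00 kN.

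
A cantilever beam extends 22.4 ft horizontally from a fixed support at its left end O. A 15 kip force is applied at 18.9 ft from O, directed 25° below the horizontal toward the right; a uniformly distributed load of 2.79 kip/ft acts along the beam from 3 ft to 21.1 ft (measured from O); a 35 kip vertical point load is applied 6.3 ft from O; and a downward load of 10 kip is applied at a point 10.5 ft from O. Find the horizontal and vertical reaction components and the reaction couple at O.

O_x = -13.59 kip, O_y = 101.8 kip, M_O = 1054 kip·ft

Resultant of the distributed load: 2.79 × 18.1 = 50.499 kip at 12.05 ft from O.
ΣF_x = 0: O_x + 15·cos25° = 0 → O_x = -13.59 kip.
ΣF_y = 0: O_y − 15·sin25° − 2.79·18.1 − 35 − 10 = 0 → O_y = 101.8 kip.
ΣM about O: M_O − 15·sin25°·18.9 − (2.79·18.1)·12.05 − 35·6.3 − 10·10.5 = 0 → M_O = 1054 kip·ft.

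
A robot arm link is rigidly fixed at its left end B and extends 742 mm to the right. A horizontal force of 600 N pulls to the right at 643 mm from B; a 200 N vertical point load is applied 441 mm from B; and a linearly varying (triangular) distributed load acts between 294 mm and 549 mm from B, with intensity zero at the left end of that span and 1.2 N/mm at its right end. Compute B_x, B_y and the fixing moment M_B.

Resultant of the triangular load: ½ × 1.2 × 255 = 153 N, acting at 464 mm from B (one-third of the span from the peak).
ΣF_x = 0: B_x + 600 = 0 → B_x = -600.0 N.
ΣF_y = 0: B_y − 200 − ½·1.2·255 = 0 → B_y = 353.0 N.
ΣM about B: M_B − 200·441 − (½·1.2·255)·464 = 0 → M_B = 159200 N·mm.

B_x = -600.0 N, B_y = 353.0 N, M_B = 159200 N·mm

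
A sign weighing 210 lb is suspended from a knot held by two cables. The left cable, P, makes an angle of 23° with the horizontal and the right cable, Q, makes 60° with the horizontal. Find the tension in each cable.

ΣF_x = 0: −T_P·cos23° + T_Q·cos60° = 0 → T_Q = 1.84101·T_P.
ΣF_y = 0: T_P·sin23° + T_Q·sin60° = 210.
Substitute: T_P·(0.390731 + 1.84101·0.866025) = 210 → T_P = 105.789 ≈ 105.8 lb.
Then T_Q = 1.84101 × 105.789 = 194.8 lb.

T_P = 105.8 lb, T_Q = 194.8 lb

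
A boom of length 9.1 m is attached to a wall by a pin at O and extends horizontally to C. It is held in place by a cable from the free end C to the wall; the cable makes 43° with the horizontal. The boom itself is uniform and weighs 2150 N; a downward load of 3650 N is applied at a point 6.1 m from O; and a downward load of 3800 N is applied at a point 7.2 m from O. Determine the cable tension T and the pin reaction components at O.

ΣM about O: T·sin43°·9.1 − 2150·4.55 − 3650·6.1 − 3800·7.2 = 0 → T = 59407.5/(9.1·0.681998) = 9572.31 ≈ 9572 N.
ΣF_x = 0: O_x − T·cos43° = 0 → O_x = 9572.31 × 0.731354 = 7001 N.
ΣF_y = 0: O_y + T·sin43° − 2150 − 3650 − 3800 = 0 → O_y = 9600 − 9572.31 × 0.681998 = 3072 N.

T = 9572 N, O_x = 7001 N, O_y = 3072 N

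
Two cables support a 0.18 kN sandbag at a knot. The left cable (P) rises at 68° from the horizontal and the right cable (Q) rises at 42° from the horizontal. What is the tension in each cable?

T_P = 0.1424 kN, T_Q = 0.07176 kN

ΣF_x = 0: −T_P·cos68° + T_Q·cos42° = 0 → T_Q = 0.504083·T_P.
ΣF_y = 0: T_P·sin68° + T_Q·sin42° = 0.18.
Substitute: T_P·(0.927184 + 0.504083·0.669131) = 0.18 → T_P = 0.142351 ≈ 0.1424 kN.
Then T_Q = 0.504083 × 0.142351 = 0.07176 kN.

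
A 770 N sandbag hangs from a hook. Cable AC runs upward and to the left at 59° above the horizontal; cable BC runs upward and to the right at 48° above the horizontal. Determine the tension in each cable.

T_AC = 538.8 N, T_BC = 414.7 N

ΣF_x = 0: −T_AC·cos59° + T_BC·cos48° = 0 → T_BC = 0.769712·T_AC.
ΣF_y = 0: T_AC·sin59° + T_BC·sin48° = 770.
Substitute: T_AC·(0.857167 + 0.769712·0.743145) = 770 → T_AC = 538.773 ≈ 538.8 N.
Then T_BC = 0.769712 × 538.773 = 414.7 N.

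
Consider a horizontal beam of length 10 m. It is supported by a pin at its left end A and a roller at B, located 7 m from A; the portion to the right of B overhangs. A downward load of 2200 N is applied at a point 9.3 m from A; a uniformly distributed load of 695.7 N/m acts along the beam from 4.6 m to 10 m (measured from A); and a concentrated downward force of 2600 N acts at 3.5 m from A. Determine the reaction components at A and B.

A_x = 0, A_y = 416.1 N, B_y = 8141 N

Resultant of the distributed load: 695.7 × 5.4 = 3756.78 N at 7.3 m from A.
Taking moments about A: B_y·7 − 2200·9.3 − (695.7·5.4)·7.3 − 2600·3.5 = 0 → B_y = 56984.494/7 = 8140.64 ≈ 8141 N.
ΣF_y = 0: A_y + 8140.64 − 2200 − 695.7·5.4 − 2600 = 0 → A_y = 416.1 N.
ΣF_x = 0: no horizontal applied forces, so A_x = 0.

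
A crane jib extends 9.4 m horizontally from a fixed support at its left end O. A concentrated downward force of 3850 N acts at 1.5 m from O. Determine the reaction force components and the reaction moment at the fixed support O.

ΣF_x = 0: O_x = 0.
ΣF_y = 0: O_y − 3850 = 0 → O_y = 3850 N.
ΣM about O: M_O − 3850·1.5 = 0 → M_O = 5775 N·m.

O_x = 0, O_y = 3850 N, M_O = 5775 N·m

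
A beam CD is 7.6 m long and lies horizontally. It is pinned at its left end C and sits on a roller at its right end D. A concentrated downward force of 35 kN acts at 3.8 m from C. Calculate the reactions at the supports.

C_x = 0, C_y = 17.50 kN, D_y = 17.50 kN

Taking moments about C: D_y·7.6 − 35·3.8 = 0 → D_y = 133/7.6 = 17.50 kN.
ΣF_y = 0: C_y + 17.5 − 35 = 0 → C_y = 17.50 kN.
ΣF_x = 0: no horizontal applied forces, so C_x = 0.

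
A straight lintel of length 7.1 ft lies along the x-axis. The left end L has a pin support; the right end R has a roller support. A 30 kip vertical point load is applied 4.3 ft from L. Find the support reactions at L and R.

Moments about L: R_y·7.1 − 30·4.3 = 0 → R_y = 129/7.1 = 18.169 ≈ 18.17 kip.
ΣF_y = 0: L_y + 18.169 − 30 = 0 → L_y = 11.83 kip.
ΣF_x = 0: no horizontal applied forces, so L_x = 0.

L_x = 0, L_y = 11.83 kip, R_y = 18.17 kip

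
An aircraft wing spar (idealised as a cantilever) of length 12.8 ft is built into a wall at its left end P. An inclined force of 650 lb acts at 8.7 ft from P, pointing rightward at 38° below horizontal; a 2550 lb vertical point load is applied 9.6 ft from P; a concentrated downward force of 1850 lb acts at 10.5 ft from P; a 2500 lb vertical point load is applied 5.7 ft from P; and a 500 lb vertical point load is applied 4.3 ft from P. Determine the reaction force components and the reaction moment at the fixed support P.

ΣF_x = 0: P_x + 650·cos38° = 0 → P_x = -512.2 lb.
ΣF_y = 0: P_y − 650·sin38° − 2550 − 1850 − 2500 − 500 = 0 → P_y = 7800 lb.
ΣM about P: M_P − 650·sin38°·8.7 − 2550·9.6 − 1850·10.5 − 2500·5.7 − 500·4.3 = 0 → M_P = 63790 lb·ft.

P_x = -512.2 lb, P_y = 7800 lb, M_P = 63790 lb·ft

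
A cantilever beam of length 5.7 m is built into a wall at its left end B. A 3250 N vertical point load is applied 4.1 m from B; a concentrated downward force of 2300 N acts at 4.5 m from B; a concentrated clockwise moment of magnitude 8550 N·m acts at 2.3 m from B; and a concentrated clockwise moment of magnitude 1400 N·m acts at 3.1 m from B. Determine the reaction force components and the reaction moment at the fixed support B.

B_x = 0, B_y = 5550 N, M_B = 33620 N·m

ΣF_x = 0: B_x = 0.
ΣF_y = 0: B_y − 3250 − 2300 = 0 → B_y = 5550 N.
ΣM about B: M_B − 3250·4.1 − 2300·4.5 − 8550 − 1400 = 0 → M_B = 33620 N·m.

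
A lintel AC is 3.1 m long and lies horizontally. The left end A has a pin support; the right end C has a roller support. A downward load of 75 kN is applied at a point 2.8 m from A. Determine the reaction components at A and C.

Moments about A: C_y·3.1 − 75·2.8 = 0 → C_y = 210/3.1 = 67.7419 ≈ 67.74 kN.
ΣF_y = 0: A_y + 67.7419 − 75 = 0 → A_y = 7.258 kN.
ΣF_x = 0: no horizontal applied forces, so A_x = 0.

A_x = 0, A_y = 7.258 kN, C_y = 67.74 kN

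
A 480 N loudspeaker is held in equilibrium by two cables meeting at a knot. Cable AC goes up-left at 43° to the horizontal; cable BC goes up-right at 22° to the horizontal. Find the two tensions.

ΣF_x = 0: −T_AC·cos43° + T_BC·cos22° = 0 → T_BC = 0.78879·T_AC.
ΣF_y = 0: T_AC·sin43° + T_BC·sin22° = 480.
Substitute: T_AC·(0.681998 + 0.78879·0.374607) = 480 → T_AC = 491.057 ≈ 491.1 N.
Then T_BC = 0.78879 × 491.057 = 387.3 N.

T_AC = 491.1 N, T_BC = 387.3 N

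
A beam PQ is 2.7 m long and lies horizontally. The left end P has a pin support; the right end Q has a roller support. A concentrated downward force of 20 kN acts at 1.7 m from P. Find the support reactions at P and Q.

P_x = 0, P_y = 7.407 kN, Q_y = 12.59 kN

Moments about P: Q_y·2.7 − 20·1.7 = 0 → Q_y = 34/2.7 = 12.5926 ≈ 12.59 kN.
ΣF_y = 0: P_y + 12.5926 − 20 = 0 → P_y = 7.407 kN.
ΣF_x = 0: no horizontal applied forces, so P_x = 0.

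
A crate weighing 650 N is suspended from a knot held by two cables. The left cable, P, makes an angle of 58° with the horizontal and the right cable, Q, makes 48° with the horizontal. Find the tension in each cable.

ΣF_x = 0: −T_P·cos58° + T_Q·cos48° = 0 → T_Q = 0.791952·T_P.
ΣF_y = 0: T_P·sin58° + T_Q·sin48° = 650.
Substitute: T_P·(0.848048 + 0.791952·0.743145) = 650 → T_P = 452.462 ≈ 452.5 N.
Then T_Q = 0.791952 × 452.462 = 358.3 N.

T_P = 452.5 N, T_Q = 358.3 N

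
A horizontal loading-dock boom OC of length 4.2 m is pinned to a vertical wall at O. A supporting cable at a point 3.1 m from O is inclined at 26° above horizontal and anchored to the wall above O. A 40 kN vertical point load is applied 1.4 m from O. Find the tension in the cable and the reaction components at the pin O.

ΣM about O: T·sin26°·3.1 − 40·1.4 = 0 → T = 56/(3.1·0.438371) = 41.2083 ≈ 41.21 kN.
ΣF_x = 0: O_x − T·cos26° = 0 → O_x = 41.2083 × 0.898794 = 37.04 kN.
ΣF_y = 0: O_y + T·sin26° − 40 = 0 → O_y = 40 − 41.2083 × 0.438371 = 21.94 kN.

T = 41.21 kN, O_x = 37.04 kN, O_y = 21.94 kN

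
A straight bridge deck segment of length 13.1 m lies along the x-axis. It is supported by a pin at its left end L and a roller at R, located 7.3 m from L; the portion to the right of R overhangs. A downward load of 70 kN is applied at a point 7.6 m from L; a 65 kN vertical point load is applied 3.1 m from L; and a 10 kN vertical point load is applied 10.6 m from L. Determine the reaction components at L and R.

L_x = 0, L_y = 30.00 kN, R_y = 115.0 kN

Taking moments about L: R_y·7.3 − 70·7.6 − 65·3.1 − 10·10.6 = 0 → R_y = 839.5/7.3 = 115.0 kN.
ΣF_y = 0: L_y + 115 − 70 − 65 − 10 = 0 → L_y = 30.00 kN.
ΣF_x = 0: no horizontal applied forces, so L_x = 0.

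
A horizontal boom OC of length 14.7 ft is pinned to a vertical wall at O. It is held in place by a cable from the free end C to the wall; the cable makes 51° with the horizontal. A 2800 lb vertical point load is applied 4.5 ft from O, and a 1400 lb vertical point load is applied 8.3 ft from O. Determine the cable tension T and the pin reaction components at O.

T = 2120 lb, O_x = 1334 lb, O_y = 2552 lb

ΣM about O: T·sin51°·14.7 − 2800·4.5 − 1400·8.3 = 0 → T = 24220/(14.7·0.777146) = 2120.09 ≈ 2120 lb.
ΣF_x = 0: O_x − T·cos51° = 0 → O_x = 2120.09 × 0.62932 = 1334 lb.
ΣF_y = 0: O_y + T·sin51° − 2800 − 1400 = 0 → O_y = 4200 − 2120.09 × 0.777146 = 2552 lb.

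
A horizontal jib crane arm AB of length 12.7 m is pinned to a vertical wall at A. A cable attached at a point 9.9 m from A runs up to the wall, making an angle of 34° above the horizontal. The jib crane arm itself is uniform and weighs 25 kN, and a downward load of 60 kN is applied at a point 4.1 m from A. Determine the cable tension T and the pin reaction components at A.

T = 73.11 kN, A_x = 60.61 kN, A_y = 44.12 kN

ΣM about A: T·sin34°·9.9 − 25·6.35 − 60·4.1 = 0 → T = 404.75/(9.9·0.559193) = 73.1122 ≈ 73.11 kN.
ΣF_x = 0: A_x − T·cos34° = 0 → A_x = 73.1122 × 0.829038 = 60.61 kN.
ΣF_y = 0: A_y + T·sin34° − 25 − 60 = 0 → A_y = 85 − 73.1122 × 0.559193 = 44.12 kN.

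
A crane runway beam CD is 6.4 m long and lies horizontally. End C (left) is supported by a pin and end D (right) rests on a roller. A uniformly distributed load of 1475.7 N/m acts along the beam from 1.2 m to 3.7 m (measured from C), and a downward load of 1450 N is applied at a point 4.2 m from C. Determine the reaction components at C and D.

C_x = 0, C_y = 2775 N, D_y = 2364 N

Resultant of the distributed load: 1475.7 × 2.5 = 3689.25 N at 2.45 m from C.
ΣM about C: D_y·6.4 − (1475.7·2.5)·2.45 − 1450·4.2 = 0 → D_y = 15128.6625/6.4 = 2363.85 ≈ 2364 N.
ΣF_y = 0: C_y + 2363.85 − 1475.7·2.5 − 1450 = 0 → C_y = 2775 N.
ΣF_x = 0: no horizontal applied forces, so C_x = 0.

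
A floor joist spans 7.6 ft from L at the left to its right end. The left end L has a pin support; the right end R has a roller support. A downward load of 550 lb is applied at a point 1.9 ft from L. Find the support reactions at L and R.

Taking moments about L: R_y·7.6 − 550·1.9 = 0 → R_y = 1045/7.6 = 137.5 lb.
ΣF_y = 0: L_y + 137.5 − 550 = 0 → L_y = 412.5 lb.
ΣF_x = 0: no horizontal applied forces, so L_x = 0.

L_x = 0, L_y = 412.5 lb, R_y = 137.5 lb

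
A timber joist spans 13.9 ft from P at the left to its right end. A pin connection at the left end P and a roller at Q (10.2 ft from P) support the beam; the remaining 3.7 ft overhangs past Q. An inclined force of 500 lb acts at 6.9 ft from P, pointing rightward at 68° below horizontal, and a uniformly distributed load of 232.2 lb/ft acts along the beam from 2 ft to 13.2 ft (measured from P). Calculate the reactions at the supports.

Resultant of the distributed load: 232.2 × 11.2 = 2600.64 lb at 7.6 ft from P.
ΣM about P: Q_y·10.2 − 500·sin68°·6.9 − (232.2·11.2)·7.6 = 0 → Q_y = 22963.6/10.2 = 2251.33 ≈ 2251 lb.
ΣF_y = 0: P_y + 2251.33 − 500·sin68° − 232.2·11.2 = 0 → P_y = 812.9 lb.
ΣF_x = 0: P_x + 500·cos68° = 0 → P_x = -187.3 lb.

P_x = -187.3 lb, P_y = 812.9 lb, Q_y = 2251 lb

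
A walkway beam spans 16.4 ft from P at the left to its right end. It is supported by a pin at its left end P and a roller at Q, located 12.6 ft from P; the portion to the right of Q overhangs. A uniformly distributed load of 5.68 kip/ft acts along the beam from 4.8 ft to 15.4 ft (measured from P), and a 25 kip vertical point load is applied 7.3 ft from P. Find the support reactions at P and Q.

Resultant of the distributed load: 5.68 × 10.6 = 60.208 kip at 10.1 ft from P.
Taking moments about P: Q_y·12.6 − (5.68·10.6)·10.1 − 25·7.3 = 0 → Q_y = 790.6008/12.6 = 62.7461 ≈ 62.75 kip.
ΣF_y = 0: P_y + 62.7461 − 5.68·10.6 − 25 = 0 → P_y = 22.46 kip.
ΣF_x = 0: no horizontal applied forces, so P_x = 0.

P_x = 0, P_y = 22.46 kip, Q_y = 62.75 kip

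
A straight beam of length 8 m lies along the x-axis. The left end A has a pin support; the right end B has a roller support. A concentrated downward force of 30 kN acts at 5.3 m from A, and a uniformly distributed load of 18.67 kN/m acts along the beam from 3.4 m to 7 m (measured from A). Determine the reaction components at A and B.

Resultant of the distributed load: 18.67 × 3.6 = 67.212 kN at 5.2 m from A.
Taking moments about A: B_y·8 − 30·5.3 − (18.67·3.6)·5.2 = 0 → B_y = 508.5024/8 = 63.5628 ≈ 63.56 kN.
ΣF_y = 0: A_y + 63.5628 − 30 − 18.67·3.6 = 0 → A_y = 33.65 kN.
ΣF_x = 0: no horizontal applied forces, so A_x = 0.

A_x = 0, A_y = 33.65 kN, B_y = 63.56 kN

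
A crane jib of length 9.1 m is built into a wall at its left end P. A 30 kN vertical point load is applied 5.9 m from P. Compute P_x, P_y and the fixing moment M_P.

ΣF_x = 0: P_x = 0.
ΣF_y = 0: P_y − 30 = 0 → P_y = 30.00 kN.
ΣM about P: M_P − 30·5.9 = 0 → M_P = 177.0 kN·m.

P_x = 0, P_y = 30.00 kN, M_P = 177.0 kN·m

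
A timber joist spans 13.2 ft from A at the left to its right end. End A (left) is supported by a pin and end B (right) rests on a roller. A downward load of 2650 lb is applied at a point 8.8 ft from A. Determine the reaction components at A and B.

A_x = 0, A_y = 883.3 lb, B_y = 1767 lb

Taking moments about A: B_y·13.2 − 2650·8.8 = 0 → B_y = 23320/13.2 = 1766.67 ≈ 1767 lb.
ΣF_y = 0: A_y + 1766.67 − 2650 = 0 → A_y = 883.3 lb.
ΣF_x = 0: no horizontal applied forces, so A_x = 0.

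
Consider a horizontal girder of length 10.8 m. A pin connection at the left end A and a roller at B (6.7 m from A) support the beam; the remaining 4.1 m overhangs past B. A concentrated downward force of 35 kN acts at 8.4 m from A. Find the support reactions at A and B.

A_x = 0, A_y = -8.881 kN, B_y = 43.88 kN

Moments about A: B_y·6.7 − 35·8.4 = 0 → B_y = 294/6.7 = 43.8806 ≈ 43.88 kN.
ΣF_y = 0: A_y + 43.8806 − 35 = 0 → A_y = -8.881 kN.
ΣF_x = 0: no horizontal applied forces, so A_x = 0.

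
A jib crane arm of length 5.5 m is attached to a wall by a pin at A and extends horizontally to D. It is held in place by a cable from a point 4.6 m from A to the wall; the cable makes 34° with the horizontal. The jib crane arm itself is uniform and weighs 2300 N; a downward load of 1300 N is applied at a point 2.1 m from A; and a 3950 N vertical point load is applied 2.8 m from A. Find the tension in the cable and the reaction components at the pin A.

ΣM about A: T·sin34°·4.6 − 2300·2.75 − 1300·2.1 − 3950·2.8 = 0 → T = 20115/(4.6·0.559193) = 7819.89 ≈ 7820 N.
ΣF_x = 0: A_x − T·cos34° = 0 → A_x = 7819.89 × 0.829038 = 6483 N.
ΣF_y = 0: A_y + T·sin34° − 2300 − 1300 − 3950 = 0 → A_y = 7550 − 7819.89 × 0.559193 = 3177 N.

T = 7820 N, A_x = 6483 N, A_y = 3177 N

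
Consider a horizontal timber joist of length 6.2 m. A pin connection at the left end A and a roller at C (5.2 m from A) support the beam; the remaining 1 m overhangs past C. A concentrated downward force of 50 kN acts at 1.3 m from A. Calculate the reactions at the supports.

A_x = 0, A_y = 37.50 kN, C_y = 12.50 kN

Taking moments about A: C_y·5.2 − 50·1.3 = 0 → C_y = 65/5.2 = 12.50 kN.
ΣF_y = 0: A_y + 12.5 − 50 = 0 → A_y = 37.50 kN.
ΣF_x = 0: no horizontal applied forces, so A_x = 0.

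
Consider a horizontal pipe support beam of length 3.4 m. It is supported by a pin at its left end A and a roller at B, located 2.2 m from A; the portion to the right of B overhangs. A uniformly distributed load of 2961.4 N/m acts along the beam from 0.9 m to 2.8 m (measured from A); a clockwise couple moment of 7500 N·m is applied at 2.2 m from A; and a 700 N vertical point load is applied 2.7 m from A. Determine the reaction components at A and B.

A_x = 0, A_y = -2673 N, B_y = 9000 N

Resultant of the distributed load: 2961.4 × 1.9 = 5626.66 N at 1.85 m from A.
Moments about A: B_y·2.2 − (2961.4·1.9)·1.85 − 7500 − 700·2.7 = 0 → B_y = 19799.321/2.2 = 8999.69 ≈ 9000 N.
ΣF_y = 0: A_y + 8999.69 − 2961.4·1.9 − 700 = 0 → A_y = -2673 N.
ΣF_x = 0: no horizontal applied forces, so A_x = 0.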